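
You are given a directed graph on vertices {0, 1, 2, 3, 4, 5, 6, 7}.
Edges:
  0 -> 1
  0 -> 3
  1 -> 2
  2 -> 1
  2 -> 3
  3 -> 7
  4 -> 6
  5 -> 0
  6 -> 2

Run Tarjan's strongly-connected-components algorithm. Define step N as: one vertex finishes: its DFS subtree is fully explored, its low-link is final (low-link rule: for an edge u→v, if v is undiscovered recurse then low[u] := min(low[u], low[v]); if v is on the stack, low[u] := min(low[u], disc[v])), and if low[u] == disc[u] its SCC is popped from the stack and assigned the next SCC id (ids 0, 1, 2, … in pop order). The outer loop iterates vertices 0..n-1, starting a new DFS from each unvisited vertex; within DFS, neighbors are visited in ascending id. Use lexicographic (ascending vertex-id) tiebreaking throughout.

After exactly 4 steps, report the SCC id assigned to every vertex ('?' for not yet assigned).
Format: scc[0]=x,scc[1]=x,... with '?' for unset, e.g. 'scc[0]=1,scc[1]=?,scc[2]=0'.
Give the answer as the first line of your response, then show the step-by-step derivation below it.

scc[0]=?,scc[1]=2,scc[2]=2,scc[3]=1,scc[4]=?,scc[5]=?,scc[6]=?,scc[7]=0

step 1: low=(low[0]=0,low[1]=1,low[2]=1,low[3]=3,low[4]=?,low[5]=?,low[6]=?,low[7]=4); scc=(scc[0]=?,scc[1]=?,scc[2]=?,scc[3]=?,scc[4]=?,scc[5]=?,scc[6]=?,scc[7]=0)
step 2: low=(low[0]=0,low[1]=1,low[2]=1,low[3]=3,low[4]=?,low[5]=?,low[6]=?,low[7]=4); scc=(scc[0]=?,scc[1]=?,scc[2]=?,scc[3]=1,scc[4]=?,scc[5]=?,scc[6]=?,scc[7]=0)
step 3: low=(low[0]=0,low[1]=1,low[2]=1,low[3]=3,low[4]=?,low[5]=?,low[6]=?,low[7]=4); scc=(scc[0]=?,scc[1]=?,scc[2]=?,scc[3]=1,scc[4]=?,scc[5]=?,scc[6]=?,scc[7]=0)
step 4: low=(low[0]=0,low[1]=1,low[2]=1,low[3]=3,low[4]=?,low[5]=?,low[6]=?,low[7]=4); scc=(scc[0]=?,scc[1]=2,scc[2]=2,scc[3]=1,scc[4]=?,scc[5]=?,scc[6]=?,scc[7]=0)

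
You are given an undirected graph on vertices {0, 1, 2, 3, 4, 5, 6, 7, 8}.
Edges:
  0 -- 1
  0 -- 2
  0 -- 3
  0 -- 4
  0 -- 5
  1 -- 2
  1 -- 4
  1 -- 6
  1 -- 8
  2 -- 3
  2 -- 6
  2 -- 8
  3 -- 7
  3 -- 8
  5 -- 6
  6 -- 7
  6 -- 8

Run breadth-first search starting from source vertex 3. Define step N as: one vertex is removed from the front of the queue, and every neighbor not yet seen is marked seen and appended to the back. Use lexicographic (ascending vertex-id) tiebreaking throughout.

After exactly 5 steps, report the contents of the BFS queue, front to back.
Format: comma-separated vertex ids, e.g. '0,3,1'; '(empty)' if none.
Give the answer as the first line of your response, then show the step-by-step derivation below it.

1,4,5,6

step 1: dequeue 3; queue=[0,2,7,8]; order=3
step 2: dequeue 0; queue=[2,7,8,1,4,5]; order=3,0
step 3: dequeue 2; queue=[7,8,1,4,5,6]; order=3,0,2
step 4: dequeue 7; queue=[8,1,4,5,6]; order=3,0,2,7
step 5: dequeue 8; queue=[1,4,5,6]; order=3,0,2,7,8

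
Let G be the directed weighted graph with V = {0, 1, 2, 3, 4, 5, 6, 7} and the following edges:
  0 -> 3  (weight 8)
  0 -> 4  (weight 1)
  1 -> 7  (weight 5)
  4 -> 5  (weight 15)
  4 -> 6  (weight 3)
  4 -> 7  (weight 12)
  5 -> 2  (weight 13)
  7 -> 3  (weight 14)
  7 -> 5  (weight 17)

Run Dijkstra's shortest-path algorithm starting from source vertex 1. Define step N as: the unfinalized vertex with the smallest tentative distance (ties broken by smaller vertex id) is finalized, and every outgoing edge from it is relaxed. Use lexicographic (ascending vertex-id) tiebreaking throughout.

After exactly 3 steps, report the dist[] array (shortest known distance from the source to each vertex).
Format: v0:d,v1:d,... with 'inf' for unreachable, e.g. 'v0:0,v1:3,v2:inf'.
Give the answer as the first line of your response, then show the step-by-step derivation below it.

v0:inf,v1:0,v2:inf,v3:19,v4:inf,v5:22,v6:inf,v7:5

step 1: dist = v0:inf,v1:0,v2:inf,v3:inf,v4:inf,v5:inf,v6:inf,v7:5
step 2: dist = v0:inf,v1:0,v2:inf,v3:19,v4:inf,v5:22,v6:inf,v7:5
step 3: dist = v0:inf,v1:0,v2:inf,v3:19,v4:inf,v5:22,v6:inf,v7:5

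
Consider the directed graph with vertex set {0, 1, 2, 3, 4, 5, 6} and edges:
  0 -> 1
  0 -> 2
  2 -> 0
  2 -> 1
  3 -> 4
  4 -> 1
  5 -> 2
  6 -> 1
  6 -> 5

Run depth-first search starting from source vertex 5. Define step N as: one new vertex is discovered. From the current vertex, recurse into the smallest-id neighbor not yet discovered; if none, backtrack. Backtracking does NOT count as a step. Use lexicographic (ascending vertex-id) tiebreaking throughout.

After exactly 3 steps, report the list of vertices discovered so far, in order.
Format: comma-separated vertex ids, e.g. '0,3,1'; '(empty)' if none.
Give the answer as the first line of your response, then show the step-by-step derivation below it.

5,2,0

step 1: discover 5; path=5; order=5
step 2: discover 2; path=5>2; order=5,2
step 3: discover 0; path=5>2>0; order=5,2,0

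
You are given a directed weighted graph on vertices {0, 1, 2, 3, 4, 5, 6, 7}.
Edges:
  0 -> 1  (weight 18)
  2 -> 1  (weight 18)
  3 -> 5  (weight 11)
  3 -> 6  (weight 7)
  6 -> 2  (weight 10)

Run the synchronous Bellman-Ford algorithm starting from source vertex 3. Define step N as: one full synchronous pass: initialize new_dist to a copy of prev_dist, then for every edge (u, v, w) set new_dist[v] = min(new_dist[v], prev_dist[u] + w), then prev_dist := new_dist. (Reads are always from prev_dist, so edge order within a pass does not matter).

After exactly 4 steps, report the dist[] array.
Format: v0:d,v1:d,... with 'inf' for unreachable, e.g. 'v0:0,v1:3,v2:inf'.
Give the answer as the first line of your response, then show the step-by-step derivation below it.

v0:inf,v1:35,v2:17,v3:0,v4:inf,v5:11,v6:7,v7:inf

step 1: dist = v0:inf,v1:inf,v2:inf,v3:0,v4:inf,v5:11,v6:7,v7:inf
step 2: dist = v0:inf,v1:inf,v2:17,v3:0,v4:inf,v5:11,v6:7,v7:inf
step 3: dist = v0:inf,v1:35,v2:17,v3:0,v4:inf,v5:11,v6:7,v7:inf
step 4: dist = v0:inf,v1:35,v2:17,v3:0,v4:inf,v5:11,v6:7,v7:inf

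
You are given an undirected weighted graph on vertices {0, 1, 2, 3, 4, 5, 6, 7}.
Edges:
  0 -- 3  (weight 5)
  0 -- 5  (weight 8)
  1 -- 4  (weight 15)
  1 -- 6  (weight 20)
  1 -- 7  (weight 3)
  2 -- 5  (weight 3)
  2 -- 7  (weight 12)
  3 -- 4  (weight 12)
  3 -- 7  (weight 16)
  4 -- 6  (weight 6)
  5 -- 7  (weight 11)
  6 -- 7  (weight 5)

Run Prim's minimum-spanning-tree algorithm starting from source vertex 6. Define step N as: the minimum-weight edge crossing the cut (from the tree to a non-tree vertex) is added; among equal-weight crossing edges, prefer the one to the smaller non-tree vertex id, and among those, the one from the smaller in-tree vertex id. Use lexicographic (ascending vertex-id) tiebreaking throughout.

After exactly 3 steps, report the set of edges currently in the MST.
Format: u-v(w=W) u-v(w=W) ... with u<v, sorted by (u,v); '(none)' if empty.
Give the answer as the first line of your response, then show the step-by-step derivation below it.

1-7(w=3) 4-6(w=6) 6-7(w=5)

step 1: add edge 6-7 (w=5); MST = {6-7(w=5)}
step 2: add edge 1-7 (w=3); MST = {1-7(w=3) 6-7(w=5)}
step 3: add edge 4-6 (w=6); MST = {1-7(w=3) 4-6(w=6) 6-7(w=5)}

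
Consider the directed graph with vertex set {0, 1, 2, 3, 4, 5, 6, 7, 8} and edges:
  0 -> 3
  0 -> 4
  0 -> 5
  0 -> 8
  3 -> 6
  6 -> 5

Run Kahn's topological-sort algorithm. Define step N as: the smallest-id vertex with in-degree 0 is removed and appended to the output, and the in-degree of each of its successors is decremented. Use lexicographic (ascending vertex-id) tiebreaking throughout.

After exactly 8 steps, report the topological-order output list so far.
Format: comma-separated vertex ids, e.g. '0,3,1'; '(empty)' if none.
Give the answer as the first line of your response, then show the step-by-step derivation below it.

0,1,2,3,4,6,5,7

step 1: output 0; order=[0]; indeg=(0,0,0,0,0,1,1,0,0)
step 2: output 1; order=[0,1]; indeg=(0,0,0,0,0,1,1,0,0)
step 3: output 2; order=[0,1,2]; indeg=(0,0,0,0,0,1,1,0,0)
step 4: output 3; order=[0,1,2,3]; indeg=(0,0,0,0,0,1,0,0,0)
step 5: output 4; order=[0,1,2,3,4]; indeg=(0,0,0,0,0,1,0,0,0)
step 6: output 6; order=[0,1,2,3,4,6]; indeg=(0,0,0,0,0,0,0,0,0)
step 7: output 5; order=[0,1,2,3,4,6,5]; indeg=(0,0,0,0,0,0,0,0,0)
step 8: output 7; order=[0,1,2,3,4,6,5,7]; indeg=(0,0,0,0,0,0,0,0,0)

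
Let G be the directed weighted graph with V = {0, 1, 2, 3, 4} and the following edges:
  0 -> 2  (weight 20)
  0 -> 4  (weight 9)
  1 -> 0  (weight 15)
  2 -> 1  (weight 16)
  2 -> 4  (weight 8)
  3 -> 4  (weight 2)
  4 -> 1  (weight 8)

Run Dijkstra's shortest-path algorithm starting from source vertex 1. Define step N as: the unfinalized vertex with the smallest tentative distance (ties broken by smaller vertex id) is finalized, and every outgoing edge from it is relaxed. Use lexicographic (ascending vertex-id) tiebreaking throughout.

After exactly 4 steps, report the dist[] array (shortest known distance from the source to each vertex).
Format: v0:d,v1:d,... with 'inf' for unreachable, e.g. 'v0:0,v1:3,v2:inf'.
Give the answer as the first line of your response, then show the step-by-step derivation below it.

v0:15,v1:0,v2:35,v3:inf,v4:24

step 1: dist = v0:15,v1:0,v2:inf,v3:inf,v4:inf
step 2: dist = v0:15,v1:0,v2:35,v3:inf,v4:24
step 3: dist = v0:15,v1:0,v2:35,v3:inf,v4:24
step 4: dist = v0:15,v1:0,v2:35,v3:inf,v4:24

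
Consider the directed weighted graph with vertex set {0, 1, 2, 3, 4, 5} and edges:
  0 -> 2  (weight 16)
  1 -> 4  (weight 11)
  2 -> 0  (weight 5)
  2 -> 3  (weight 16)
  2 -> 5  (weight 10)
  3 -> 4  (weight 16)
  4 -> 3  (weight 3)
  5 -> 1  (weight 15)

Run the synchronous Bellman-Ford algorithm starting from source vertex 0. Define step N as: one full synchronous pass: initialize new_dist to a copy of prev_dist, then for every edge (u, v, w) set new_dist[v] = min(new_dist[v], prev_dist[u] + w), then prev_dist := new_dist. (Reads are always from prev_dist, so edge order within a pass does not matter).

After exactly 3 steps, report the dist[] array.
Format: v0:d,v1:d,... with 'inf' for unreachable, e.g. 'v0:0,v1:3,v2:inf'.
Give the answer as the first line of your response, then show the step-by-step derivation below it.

v0:0,v1:41,v2:16,v3:32,v4:48,v5:26

step 1: dist = v0:0,v1:inf,v2:16,v3:inf,v4:inf,v5:inf
step 2: dist = v0:0,v1:inf,v2:16,v3:32,v4:inf,v5:26
step 3: dist = v0:0,v1:41,v2:16,v3:32,v4:48,v5:26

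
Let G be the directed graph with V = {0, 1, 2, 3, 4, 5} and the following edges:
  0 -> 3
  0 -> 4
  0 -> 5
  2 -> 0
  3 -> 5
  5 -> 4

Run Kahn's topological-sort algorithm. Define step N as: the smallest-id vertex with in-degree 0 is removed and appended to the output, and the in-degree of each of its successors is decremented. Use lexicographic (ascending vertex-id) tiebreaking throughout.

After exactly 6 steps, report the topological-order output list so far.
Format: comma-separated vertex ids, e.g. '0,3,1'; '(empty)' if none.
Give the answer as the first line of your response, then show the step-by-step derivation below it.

1,2,0,3,5,4

step 1: output 1; order=[1]; indeg=(1,0,0,1,2,2)
step 2: output 2; order=[1,2]; indeg=(0,0,0,1,2,2)
step 3: output 0; order=[1,2,0]; indeg=(0,0,0,0,1,1)
step 4: output 3; order=[1,2,0,3]; indeg=(0,0,0,0,1,0)
step 5: output 5; order=[1,2,0,3,5]; indeg=(0,0,0,0,0,0)
step 6: output 4; order=[1,2,0,3,5,4]; indeg=(0,0,0,0,0,0)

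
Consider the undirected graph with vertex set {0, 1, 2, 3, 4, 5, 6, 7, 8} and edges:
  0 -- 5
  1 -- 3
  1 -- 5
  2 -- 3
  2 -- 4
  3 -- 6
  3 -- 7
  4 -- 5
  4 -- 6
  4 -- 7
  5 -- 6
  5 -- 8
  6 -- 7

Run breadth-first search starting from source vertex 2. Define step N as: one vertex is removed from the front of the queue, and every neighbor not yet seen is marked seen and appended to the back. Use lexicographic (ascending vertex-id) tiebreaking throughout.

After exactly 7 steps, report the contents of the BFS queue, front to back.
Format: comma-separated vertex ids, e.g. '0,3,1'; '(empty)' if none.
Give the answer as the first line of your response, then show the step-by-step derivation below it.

0,8

step 1: dequeue 2; queue=[3,4]; order=2
step 2: dequeue 3; queue=[4,1,6,7]; order=2,3
step 3: dequeue 4; queue=[1,6,7,5]; order=2,3,4
step 4: dequeue 1; queue=[6,7,5]; order=2,3,4,1
step 5: dequeue 6; queue=[7,5]; order=2,3,4,1,6
step 6: dequeue 7; queue=[5]; order=2,3,4,1,6,7
step 7: dequeue 5; queue=[0,8]; order=2,3,4,1,6,7,5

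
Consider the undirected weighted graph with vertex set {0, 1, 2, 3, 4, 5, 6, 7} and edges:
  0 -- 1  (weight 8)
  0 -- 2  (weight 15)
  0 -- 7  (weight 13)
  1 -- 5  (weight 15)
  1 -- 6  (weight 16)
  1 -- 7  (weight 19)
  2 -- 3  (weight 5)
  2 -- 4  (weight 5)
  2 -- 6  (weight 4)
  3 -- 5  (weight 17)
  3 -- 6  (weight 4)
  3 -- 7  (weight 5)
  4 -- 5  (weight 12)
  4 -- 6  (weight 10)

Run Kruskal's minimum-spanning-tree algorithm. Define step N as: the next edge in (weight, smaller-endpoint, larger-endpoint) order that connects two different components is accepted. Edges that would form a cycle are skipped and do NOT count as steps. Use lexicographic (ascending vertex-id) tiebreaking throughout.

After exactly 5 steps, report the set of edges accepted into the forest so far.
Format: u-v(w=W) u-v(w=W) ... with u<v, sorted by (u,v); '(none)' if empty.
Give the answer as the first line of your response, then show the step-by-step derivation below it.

0-1(w=8) 2-4(w=5) 2-6(w=4) 3-6(w=4) 3-7(w=5)

step 1: add edge 2-6 (w=4); MST = {2-6(w=4)}
step 2: add edge 3-6 (w=4); MST = {2-6(w=4) 3-6(w=4)}
step 3: add edge 2-4 (w=5); MST = {2-4(w=5) 2-6(w=4) 3-6(w=4)}
step 4: add edge 3-7 (w=5); MST = {2-4(w=5) 2-6(w=4) 3-6(w=4) 3-7(w=5)}
step 5: add edge 0-1 (w=8); MST = {0-1(w=8) 2-4(w=5) 2-6(w=4) 3-6(w=4) 3-7(w=5)}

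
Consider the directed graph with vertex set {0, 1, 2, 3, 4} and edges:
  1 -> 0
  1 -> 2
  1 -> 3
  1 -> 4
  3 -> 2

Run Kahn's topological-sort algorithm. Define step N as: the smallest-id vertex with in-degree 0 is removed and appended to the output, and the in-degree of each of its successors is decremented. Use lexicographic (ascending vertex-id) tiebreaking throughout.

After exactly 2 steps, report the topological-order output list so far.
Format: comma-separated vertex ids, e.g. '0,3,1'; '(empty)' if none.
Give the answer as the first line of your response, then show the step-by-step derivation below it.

1,0

step 1: output 1; order=[1]; indeg=(0,0,1,0,0)
step 2: output 0; order=[1,0]; indeg=(0,0,1,0,0)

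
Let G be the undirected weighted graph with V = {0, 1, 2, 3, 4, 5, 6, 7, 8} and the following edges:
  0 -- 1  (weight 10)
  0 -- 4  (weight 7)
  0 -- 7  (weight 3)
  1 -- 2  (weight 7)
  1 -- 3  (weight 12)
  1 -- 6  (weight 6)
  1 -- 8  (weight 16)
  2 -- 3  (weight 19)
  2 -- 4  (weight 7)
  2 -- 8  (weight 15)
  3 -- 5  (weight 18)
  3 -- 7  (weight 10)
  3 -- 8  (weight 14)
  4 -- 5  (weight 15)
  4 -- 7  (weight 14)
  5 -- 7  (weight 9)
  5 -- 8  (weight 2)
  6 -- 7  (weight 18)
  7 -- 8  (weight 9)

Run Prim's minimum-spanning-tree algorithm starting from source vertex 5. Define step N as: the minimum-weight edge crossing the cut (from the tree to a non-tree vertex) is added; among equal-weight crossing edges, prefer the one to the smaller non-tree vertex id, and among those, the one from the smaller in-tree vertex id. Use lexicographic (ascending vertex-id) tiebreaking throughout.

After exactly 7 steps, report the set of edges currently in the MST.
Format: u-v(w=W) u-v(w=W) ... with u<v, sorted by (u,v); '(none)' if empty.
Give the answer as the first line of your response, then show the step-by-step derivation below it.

0-4(w=7) 0-7(w=3) 1-2(w=7) 1-6(w=6) 2-4(w=7) 5-7(w=9) 5-8(w=2)

step 1: add edge 5-8 (w=2); MST = {5-8(w=2)}
step 2: add edge 5-7 (w=9); MST = {5-7(w=9) 5-8(w=2)}
step 3: add edge 0-7 (w=3); MST = {0-7(w=3) 5-7(w=9) 5-8(w=2)}
step 4: add edge 0-4 (w=7); MST = {0-4(w=7) 0-7(w=3) 5-7(w=9) 5-8(w=2)}
step 5: add edge 2-4 (w=7); MST = {0-4(w=7) 0-7(w=3) 2-4(w=7) 5-7(w=9) 5-8(w=2)}
step 6: add edge 1-2 (w=7); MST = {0-4(w=7) 0-7(w=3) 1-2(w=7) 2-4(w=7) 5-7(w=9) 5-8(w=2)}
step 7: add edge 1-6 (w=6); MST = {0-4(w=7) 0-7(w=3) 1-2(w=7) 1-6(w=6) 2-4(w=7) 5-7(w=9) 5-8(w=2)}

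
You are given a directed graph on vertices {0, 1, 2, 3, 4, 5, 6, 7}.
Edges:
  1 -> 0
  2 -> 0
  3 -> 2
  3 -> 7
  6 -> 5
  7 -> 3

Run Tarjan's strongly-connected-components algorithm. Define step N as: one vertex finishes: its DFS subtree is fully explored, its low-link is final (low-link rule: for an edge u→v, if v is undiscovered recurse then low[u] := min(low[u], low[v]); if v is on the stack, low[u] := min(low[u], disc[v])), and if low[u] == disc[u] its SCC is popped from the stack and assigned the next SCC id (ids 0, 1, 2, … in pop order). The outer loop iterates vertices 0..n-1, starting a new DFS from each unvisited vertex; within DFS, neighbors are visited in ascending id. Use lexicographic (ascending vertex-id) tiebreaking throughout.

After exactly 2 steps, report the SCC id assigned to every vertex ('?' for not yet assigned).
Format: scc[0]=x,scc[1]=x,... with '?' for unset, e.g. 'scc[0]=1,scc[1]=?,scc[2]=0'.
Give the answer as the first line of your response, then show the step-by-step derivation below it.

scc[0]=0,scc[1]=1,scc[2]=?,scc[3]=?,scc[4]=?,scc[5]=?,scc[6]=?,scc[7]=?

step 1: low=(low[0]=0,low[1]=?,low[2]=?,low[3]=?,low[4]=?,low[5]=?,low[6]=?,low[7]=?); scc=(scc[0]=0,scc[1]=?,scc[2]=?,scc[3]=?,scc[4]=?,scc[5]=?,scc[6]=?,scc[7]=?)
step 2: low=(low[0]=0,low[1]=1,low[2]=?,low[3]=?,low[4]=?,low[5]=?,low[6]=?,low[7]=?); scc=(scc[0]=0,scc[1]=1,scc[2]=?,scc[3]=?,scc[4]=?,scc[5]=?,scc[6]=?,scc[7]=?)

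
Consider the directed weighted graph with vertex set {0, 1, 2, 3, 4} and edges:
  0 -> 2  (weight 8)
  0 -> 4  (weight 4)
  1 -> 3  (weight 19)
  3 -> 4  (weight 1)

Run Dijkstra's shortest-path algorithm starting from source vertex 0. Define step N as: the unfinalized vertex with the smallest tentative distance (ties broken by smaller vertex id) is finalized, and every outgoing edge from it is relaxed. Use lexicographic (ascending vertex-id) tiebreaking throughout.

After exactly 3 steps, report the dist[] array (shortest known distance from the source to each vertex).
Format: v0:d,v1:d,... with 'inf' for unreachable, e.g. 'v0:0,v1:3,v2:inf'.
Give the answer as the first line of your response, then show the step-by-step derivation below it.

v0:0,v1:inf,v2:8,v3:inf,v4:4

step 1: dist = v0:0,v1:inf,v2:8,v3:inf,v4:4
step 2: dist = v0:0,v1:inf,v2:8,v3:inf,v4:4
step 3: dist = v0:0,v1:inf,v2:8,v3:inf,v4:4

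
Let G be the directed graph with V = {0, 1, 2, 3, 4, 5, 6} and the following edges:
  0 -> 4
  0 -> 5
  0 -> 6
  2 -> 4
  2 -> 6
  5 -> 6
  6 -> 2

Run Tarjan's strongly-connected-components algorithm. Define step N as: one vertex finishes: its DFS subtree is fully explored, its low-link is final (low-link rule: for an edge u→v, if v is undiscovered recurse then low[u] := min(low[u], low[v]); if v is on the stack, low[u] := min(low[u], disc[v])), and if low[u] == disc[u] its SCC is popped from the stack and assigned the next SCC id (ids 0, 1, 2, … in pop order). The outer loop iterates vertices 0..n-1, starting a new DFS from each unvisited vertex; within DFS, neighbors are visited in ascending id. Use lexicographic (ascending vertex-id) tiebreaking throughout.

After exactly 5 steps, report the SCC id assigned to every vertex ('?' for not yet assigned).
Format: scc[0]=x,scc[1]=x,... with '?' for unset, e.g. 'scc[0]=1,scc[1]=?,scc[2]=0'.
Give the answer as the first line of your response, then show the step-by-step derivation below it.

scc[0]=3,scc[1]=?,scc[2]=1,scc[3]=?,scc[4]=0,scc[5]=2,scc[6]=1

step 1: low=(low[0]=0,low[1]=?,low[2]=?,low[3]=?,low[4]=1,low[5]=?,low[6]=?); scc=(scc[0]=?,scc[1]=?,scc[2]=?,scc[3]=?,scc[4]=0,scc[5]=?,scc[6]=?)
step 2: low=(low[0]=0,low[1]=?,low[2]=3,low[3]=?,low[4]=1,low[5]=2,low[6]=3); scc=(scc[0]=?,scc[1]=?,scc[2]=?,scc[3]=?,scc[4]=0,scc[5]=?,scc[6]=?)
step 3: low=(low[0]=0,low[1]=?,low[2]=3,low[3]=?,low[4]=1,low[5]=2,low[6]=3); scc=(scc[0]=?,scc[1]=?,scc[2]=1,scc[3]=?,scc[4]=0,scc[5]=?,scc[6]=1)
step 4: low=(low[0]=0,low[1]=?,low[2]=3,low[3]=?,low[4]=1,low[5]=2,low[6]=3); scc=(scc[0]=?,scc[1]=?,scc[2]=1,scc[3]=?,scc[4]=0,scc[5]=2,scc[6]=1)
step 5: low=(low[0]=0,low[1]=?,low[2]=3,low[3]=?,low[4]=1,low[5]=2,low[6]=3); scc=(scc[0]=3,scc[1]=?,scc[2]=1,scc[3]=?,scc[4]=0,scc[5]=2,scc[6]=1)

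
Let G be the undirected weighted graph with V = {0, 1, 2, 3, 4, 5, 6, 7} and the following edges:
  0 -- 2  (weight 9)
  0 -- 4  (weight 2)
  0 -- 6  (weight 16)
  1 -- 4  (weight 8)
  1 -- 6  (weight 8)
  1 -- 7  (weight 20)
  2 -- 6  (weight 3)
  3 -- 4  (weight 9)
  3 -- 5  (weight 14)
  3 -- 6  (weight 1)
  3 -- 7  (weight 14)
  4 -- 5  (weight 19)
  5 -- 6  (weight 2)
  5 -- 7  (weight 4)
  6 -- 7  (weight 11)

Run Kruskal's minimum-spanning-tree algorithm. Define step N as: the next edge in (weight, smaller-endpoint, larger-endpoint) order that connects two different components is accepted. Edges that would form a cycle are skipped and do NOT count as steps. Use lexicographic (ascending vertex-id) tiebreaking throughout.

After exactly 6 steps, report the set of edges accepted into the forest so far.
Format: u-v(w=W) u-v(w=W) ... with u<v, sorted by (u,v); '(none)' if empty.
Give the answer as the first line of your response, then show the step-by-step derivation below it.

0-4(w=2) 1-4(w=8) 2-6(w=3) 3-6(w=1) 5-6(w=2) 5-7(w=4)

step 1: add edge 3-6 (w=1); MST = {3-6(w=1)}
step 2: add edge 0-4 (w=2); MST = {0-4(w=2) 3-6(w=1)}
step 3: add edge 5-6 (w=2); MST = {0-4(w=2) 3-6(w=1) 5-6(w=2)}
step 4: add edge 2-6 (w=3); MST = {0-4(w=2) 2-6(w=3) 3-6(w=1) 5-6(w=2)}
step 5: add edge 5-7 (w=4); MST = {0-4(w=2) 2-6(w=3) 3-6(w=1) 5-6(w=2) 5-7(w=4)}
step 6: add edge 1-4 (w=8); MST = {0-4(w=2) 1-4(w=8) 2-6(w=3) 3-6(w=1) 5-6(w=2) 5-7(w=4)}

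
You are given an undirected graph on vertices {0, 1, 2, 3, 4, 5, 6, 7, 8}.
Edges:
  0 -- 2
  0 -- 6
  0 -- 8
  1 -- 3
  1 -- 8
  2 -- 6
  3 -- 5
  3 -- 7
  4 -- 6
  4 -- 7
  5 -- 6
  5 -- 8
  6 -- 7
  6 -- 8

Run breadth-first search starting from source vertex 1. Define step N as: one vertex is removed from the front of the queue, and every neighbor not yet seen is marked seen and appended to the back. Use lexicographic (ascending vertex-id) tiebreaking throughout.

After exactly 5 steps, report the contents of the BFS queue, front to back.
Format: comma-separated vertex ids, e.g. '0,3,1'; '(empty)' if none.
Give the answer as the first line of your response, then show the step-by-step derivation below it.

0,6,4

step 1: dequeue 1; queue=[3,8]; order=1
step 2: dequeue 3; queue=[8,5,7]; order=1,3
step 3: dequeue 8; queue=[5,7,0,6]; order=1,3,8
step 4: dequeue 5; queue=[7,0,6]; order=1,3,8,5
step 5: dequeue 7; queue=[0,6,4]; order=1,3,8,5,7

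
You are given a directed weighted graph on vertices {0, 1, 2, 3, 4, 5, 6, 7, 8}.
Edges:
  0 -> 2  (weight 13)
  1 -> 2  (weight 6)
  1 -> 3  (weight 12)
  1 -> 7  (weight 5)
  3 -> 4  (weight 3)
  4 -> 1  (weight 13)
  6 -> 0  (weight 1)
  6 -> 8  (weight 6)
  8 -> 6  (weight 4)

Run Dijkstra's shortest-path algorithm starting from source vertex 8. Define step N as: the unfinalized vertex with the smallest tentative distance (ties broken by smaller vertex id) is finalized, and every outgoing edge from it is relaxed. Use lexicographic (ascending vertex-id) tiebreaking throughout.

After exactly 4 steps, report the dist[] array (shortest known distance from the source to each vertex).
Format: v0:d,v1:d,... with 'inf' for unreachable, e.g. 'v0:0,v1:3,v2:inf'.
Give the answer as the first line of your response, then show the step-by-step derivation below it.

v0:5,v1:inf,v2:18,v3:inf,v4:inf,v5:inf,v6:4,v7:inf,v8:0

step 1: dist = v0:inf,v1:inf,v2:inf,v3:inf,v4:inf,v5:inf,v6:4,v7:inf,v8:0
step 2: dist = v0:5,v1:inf,v2:inf,v3:inf,v4:inf,v5:inf,v6:4,v7:inf,v8:0
step 3: dist = v0:5,v1:inf,v2:18,v3:inf,v4:inf,v5:inf,v6:4,v7:inf,v8:0
step 4: dist = v0:5,v1:inf,v2:18,v3:inf,v4:inf,v5:inf,v6:4,v7:inf,v8:0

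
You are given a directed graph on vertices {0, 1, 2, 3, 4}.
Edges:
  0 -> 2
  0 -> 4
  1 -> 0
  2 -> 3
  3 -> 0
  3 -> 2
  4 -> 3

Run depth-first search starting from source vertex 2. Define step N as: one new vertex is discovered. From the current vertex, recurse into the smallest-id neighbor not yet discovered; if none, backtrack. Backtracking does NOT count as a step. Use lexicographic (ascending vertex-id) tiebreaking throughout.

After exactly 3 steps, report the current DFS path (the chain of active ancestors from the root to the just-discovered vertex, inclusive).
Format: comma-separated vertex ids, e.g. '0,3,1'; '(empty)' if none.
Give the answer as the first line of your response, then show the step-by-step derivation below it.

2,3,0

step 1: discover 2; path=2; order=2
step 2: discover 3; path=2>3; order=2,3
step 3: discover 0; path=2>3>0; order=2,3,0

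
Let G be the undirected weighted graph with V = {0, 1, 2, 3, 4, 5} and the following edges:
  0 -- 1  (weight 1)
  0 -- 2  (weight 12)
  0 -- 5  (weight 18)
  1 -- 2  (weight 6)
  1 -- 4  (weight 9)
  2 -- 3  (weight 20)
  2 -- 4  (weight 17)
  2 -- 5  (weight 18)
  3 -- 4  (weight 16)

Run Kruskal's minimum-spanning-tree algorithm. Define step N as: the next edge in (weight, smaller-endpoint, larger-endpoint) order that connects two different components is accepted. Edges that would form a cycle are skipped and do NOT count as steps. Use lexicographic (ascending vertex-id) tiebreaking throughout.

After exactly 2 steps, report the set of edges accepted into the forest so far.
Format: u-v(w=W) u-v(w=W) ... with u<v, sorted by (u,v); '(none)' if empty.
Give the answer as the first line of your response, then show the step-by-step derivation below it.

0-1(w=1) 1-2(w=6)

step 1: add edge 0-1 (w=1); MST = {0-1(w=1)}
step 2: add edge 1-2 (w=6); MST = {0-1(w=1) 1-2(w=6)}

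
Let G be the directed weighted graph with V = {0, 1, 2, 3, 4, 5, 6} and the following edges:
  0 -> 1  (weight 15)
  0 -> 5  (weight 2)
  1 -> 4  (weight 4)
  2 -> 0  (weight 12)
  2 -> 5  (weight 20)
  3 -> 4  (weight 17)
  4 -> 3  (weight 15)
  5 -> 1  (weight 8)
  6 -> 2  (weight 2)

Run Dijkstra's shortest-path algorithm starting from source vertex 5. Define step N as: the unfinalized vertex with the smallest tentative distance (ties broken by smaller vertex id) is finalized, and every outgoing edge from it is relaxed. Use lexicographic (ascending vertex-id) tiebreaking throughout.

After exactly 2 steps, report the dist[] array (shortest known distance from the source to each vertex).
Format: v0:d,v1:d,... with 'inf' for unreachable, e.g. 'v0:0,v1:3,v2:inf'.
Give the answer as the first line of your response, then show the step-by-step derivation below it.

v0:inf,v1:8,v2:inf,v3:inf,v4:12,v5:0,v6:inf

step 1: dist = v0:inf,v1:8,v2:inf,v3:inf,v4:inf,v5:0,v6:inf
step 2: dist = v0:inf,v1:8,v2:inf,v3:inf,v4:12,v5:0,v6:inf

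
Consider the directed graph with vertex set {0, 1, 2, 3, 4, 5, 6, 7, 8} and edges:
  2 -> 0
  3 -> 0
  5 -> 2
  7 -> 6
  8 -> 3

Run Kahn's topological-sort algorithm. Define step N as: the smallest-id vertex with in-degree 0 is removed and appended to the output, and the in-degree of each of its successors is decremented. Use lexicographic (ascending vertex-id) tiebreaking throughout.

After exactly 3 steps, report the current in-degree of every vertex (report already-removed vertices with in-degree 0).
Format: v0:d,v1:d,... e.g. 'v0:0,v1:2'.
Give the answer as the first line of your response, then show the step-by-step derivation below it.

v0:2,v1:0,v2:0,v3:1,v4:0,v5:0,v6:1,v7:0,v8:0

step 1: output 1; order=[1]; indeg=(2,0,1,1,0,0,1,0,0)
step 2: output 4; order=[1,4]; indeg=(2,0,1,1,0,0,1,0,0)
step 3: output 5; order=[1,4,5]; indeg=(2,0,0,1,0,0,1,0,0)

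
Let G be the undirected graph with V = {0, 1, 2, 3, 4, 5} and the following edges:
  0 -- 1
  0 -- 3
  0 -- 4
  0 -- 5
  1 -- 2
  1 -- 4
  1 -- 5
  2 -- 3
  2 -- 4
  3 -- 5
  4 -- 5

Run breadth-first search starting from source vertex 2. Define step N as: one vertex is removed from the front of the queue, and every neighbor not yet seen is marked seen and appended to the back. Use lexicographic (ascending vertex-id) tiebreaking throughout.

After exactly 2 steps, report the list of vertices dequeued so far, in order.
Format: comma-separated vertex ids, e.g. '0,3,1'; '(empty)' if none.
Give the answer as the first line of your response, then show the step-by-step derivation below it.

2,1

step 1: dequeue 2; queue=[1,3,4]; order=2
step 2: dequeue 1; queue=[3,4,0,5]; order=2,1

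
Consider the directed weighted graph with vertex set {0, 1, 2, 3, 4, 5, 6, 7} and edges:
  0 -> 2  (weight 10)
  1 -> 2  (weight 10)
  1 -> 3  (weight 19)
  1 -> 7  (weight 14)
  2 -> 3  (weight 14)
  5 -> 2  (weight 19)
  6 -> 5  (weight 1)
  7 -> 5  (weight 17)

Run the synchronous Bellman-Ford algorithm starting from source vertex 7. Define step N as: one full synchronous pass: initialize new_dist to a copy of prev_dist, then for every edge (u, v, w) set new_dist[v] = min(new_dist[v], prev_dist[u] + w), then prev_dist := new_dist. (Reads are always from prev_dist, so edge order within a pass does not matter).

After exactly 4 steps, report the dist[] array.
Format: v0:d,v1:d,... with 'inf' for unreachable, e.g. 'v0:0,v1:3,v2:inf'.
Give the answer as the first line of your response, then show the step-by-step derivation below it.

v0:inf,v1:inf,v2:36,v3:50,v4:inf,v5:17,v6:inf,v7:0

step 1: dist = v0:inf,v1:inf,v2:inf,v3:inf,v4:inf,v5:17,v6:inf,v7:0
step 2: dist = v0:inf,v1:inf,v2:36,v3:inf,v4:inf,v5:17,v6:inf,v7:0
step 3: dist = v0:inf,v1:inf,v2:36,v3:50,v4:inf,v5:17,v6:inf,v7:0
step 4: dist = v0:inf,v1:inf,v2:36,v3:50,v4:inf,v5:17,v6:inf,v7:0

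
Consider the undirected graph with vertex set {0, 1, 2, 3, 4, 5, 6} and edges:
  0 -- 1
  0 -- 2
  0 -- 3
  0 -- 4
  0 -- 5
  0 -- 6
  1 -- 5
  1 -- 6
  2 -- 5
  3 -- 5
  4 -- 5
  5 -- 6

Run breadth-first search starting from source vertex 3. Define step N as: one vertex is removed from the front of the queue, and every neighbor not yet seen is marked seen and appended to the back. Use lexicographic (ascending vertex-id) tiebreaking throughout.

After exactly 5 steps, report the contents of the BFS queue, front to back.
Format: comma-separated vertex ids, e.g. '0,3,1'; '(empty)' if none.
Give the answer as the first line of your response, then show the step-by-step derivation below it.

4,6

step 1: dequeue 3; queue=[0,5]; order=3
step 2: dequeue 0; queue=[5,1,2,4,6]; order=3,0
step 3: dequeue 5; queue=[1,2,4,6]; order=3,0,5
step 4: dequeue 1; queue=[2,4,6]; order=3,0,5,1
step 5: dequeue 2; queue=[4,6]; order=3,0,5,1,2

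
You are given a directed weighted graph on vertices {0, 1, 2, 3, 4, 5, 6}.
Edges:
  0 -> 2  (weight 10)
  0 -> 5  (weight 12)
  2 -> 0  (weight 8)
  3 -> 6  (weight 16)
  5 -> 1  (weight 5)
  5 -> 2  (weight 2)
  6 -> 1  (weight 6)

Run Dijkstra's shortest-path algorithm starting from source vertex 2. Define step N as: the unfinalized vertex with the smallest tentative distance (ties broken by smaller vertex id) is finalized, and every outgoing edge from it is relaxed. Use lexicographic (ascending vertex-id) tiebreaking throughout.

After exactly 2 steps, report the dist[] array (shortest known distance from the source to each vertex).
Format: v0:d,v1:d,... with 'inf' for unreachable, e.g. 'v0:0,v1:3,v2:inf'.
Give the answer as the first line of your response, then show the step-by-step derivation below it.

v0:8,v1:inf,v2:0,v3:inf,v4:inf,v5:20,v6:inf

step 1: dist = v0:8,v1:inf,v2:0,v3:inf,v4:inf,v5:inf,v6:inf
step 2: dist = v0:8,v1:inf,v2:0,v3:inf,v4:inf,v5:20,v6:inf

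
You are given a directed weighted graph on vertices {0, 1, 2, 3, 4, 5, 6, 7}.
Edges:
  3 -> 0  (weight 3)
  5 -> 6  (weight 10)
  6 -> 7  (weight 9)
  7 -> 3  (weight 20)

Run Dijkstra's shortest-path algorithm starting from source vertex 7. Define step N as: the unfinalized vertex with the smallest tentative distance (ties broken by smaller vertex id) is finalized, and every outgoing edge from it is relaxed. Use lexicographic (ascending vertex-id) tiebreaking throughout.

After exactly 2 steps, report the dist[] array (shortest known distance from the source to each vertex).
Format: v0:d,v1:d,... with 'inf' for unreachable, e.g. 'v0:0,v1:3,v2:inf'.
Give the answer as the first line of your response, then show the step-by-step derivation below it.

v0:23,v1:inf,v2:inf,v3:20,v4:inf,v5:inf,v6:inf,v7:0

step 1: dist = v0:inf,v1:inf,v2:inf,v3:20,v4:inf,v5:inf,v6:inf,v7:0
step 2: dist = v0:23,v1:inf,v2:inf,v3:20,v4:inf,v5:inf,v6:inf,v7:0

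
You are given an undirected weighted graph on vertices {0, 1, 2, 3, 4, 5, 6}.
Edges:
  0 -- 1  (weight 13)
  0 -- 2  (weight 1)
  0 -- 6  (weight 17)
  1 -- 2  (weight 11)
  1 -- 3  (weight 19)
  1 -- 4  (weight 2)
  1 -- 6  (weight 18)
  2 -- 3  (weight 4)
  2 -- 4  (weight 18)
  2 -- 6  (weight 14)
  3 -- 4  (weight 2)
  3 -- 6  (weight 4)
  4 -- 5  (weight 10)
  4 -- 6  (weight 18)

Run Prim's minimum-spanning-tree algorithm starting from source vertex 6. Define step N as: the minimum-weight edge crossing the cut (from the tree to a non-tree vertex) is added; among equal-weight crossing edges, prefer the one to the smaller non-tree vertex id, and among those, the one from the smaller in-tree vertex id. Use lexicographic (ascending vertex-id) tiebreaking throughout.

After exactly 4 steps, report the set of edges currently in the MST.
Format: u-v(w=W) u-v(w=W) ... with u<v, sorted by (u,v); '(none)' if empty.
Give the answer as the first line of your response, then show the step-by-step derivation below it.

1-4(w=2) 2-3(w=4) 3-4(w=2) 3-6(w=4)

step 1: add edge 3-6 (w=4); MST = {3-6(w=4)}
step 2: add edge 3-4 (w=2); MST = {3-4(w=2) 3-6(w=4)}
step 3: add edge 1-4 (w=2); MST = {1-4(w=2) 3-4(w=2) 3-6(w=4)}
step 4: add edge 2-3 (w=4); MST = {1-4(w=2) 2-3(w=4) 3-4(w=2) 3-6(w=4)}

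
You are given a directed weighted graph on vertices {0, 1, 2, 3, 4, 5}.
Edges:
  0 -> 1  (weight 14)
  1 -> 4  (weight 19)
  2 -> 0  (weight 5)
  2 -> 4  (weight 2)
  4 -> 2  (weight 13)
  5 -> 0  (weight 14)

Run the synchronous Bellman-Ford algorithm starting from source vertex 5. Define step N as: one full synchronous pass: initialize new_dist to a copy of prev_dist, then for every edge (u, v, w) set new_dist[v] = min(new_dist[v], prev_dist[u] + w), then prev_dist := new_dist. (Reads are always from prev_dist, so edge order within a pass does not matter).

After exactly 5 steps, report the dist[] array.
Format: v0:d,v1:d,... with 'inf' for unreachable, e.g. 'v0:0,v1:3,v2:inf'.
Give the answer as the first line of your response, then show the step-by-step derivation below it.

v0:14,v1:28,v2:60,v3:inf,v4:47,v5:0

step 1: dist = v0:14,v1:inf,v2:inf,v3:inf,v4:inf,v5:0
step 2: dist = v0:14,v1:28,v2:inf,v3:inf,v4:inf,v5:0
step 3: dist = v0:14,v1:28,v2:inf,v3:inf,v4:47,v5:0
step 4: dist = v0:14,v1:28,v2:60,v3:inf,v4:47,v5:0
step 5: dist = v0:14,v1:28,v2:60,v3:inf,v4:47,v5:0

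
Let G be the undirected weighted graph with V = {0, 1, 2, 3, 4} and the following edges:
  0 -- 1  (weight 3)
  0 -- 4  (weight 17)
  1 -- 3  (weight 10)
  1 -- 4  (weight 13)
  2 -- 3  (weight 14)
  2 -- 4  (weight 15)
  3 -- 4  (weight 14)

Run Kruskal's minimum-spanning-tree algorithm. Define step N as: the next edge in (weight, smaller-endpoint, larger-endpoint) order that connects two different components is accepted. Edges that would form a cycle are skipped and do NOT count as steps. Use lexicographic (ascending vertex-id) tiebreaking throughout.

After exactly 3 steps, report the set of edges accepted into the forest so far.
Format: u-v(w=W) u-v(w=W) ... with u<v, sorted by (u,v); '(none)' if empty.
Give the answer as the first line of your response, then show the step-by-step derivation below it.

0-1(w=3) 1-3(w=10) 1-4(w=13)

step 1: add edge 0-1 (w=3); MST = {0-1(w=3)}
step 2: add edge 1-3 (w=10); MST = {0-1(w=3) 1-3(w=10)}
step 3: add edge 1-4 (w=13); MST = {0-1(w=3) 1-3(w=10) 1-4(w=13)}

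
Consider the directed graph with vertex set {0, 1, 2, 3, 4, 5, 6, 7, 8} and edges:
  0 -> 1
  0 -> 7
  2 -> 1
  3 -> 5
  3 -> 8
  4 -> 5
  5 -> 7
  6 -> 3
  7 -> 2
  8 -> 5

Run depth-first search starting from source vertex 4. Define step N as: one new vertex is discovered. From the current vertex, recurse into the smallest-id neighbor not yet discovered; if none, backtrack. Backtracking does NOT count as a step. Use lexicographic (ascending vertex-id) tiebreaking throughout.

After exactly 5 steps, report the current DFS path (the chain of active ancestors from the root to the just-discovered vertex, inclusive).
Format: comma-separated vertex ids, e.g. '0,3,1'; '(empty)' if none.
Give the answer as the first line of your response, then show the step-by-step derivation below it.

4,5,7,2,1

step 1: discover 4; path=4; order=4
step 2: discover 5; path=4>5; order=4,5
step 3: discover 7; path=4>5>7; order=4,5,7
step 4: discover 2; path=4>5>7>2; order=4,5,7,2
step 5: discover 1; path=4>5>7>2>1; order=4,5,7,2,1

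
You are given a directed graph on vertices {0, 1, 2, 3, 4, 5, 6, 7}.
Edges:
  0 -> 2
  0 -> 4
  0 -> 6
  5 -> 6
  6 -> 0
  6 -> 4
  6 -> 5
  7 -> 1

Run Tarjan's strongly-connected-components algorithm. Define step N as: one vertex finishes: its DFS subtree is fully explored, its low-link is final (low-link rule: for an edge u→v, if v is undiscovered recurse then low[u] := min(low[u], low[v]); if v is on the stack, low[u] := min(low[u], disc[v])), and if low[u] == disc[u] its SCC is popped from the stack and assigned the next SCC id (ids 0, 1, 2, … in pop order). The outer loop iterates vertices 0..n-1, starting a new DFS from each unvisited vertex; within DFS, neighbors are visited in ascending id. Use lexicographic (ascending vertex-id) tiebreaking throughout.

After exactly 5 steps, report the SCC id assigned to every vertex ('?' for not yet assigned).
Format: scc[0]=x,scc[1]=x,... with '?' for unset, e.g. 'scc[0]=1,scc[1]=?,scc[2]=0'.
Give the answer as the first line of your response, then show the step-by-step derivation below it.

scc[0]=2,scc[1]=?,scc[2]=0,scc[3]=?,scc[4]=1,scc[5]=2,scc[6]=2,scc[7]=?

step 1: low=(low[0]=0,low[1]=?,low[2]=1,low[3]=?,low[4]=?,low[5]=?,low[6]=?,low[7]=?); scc=(scc[0]=?,scc[1]=?,scc[2]=0,scc[3]=?,scc[4]=?,scc[5]=?,scc[6]=?,scc[7]=?)
step 2: low=(low[0]=0,low[1]=?,low[2]=1,low[3]=?,low[4]=2,low[5]=?,low[6]=?,low[7]=?); scc=(scc[0]=?,scc[1]=?,scc[2]=0,scc[3]=?,scc[4]=1,scc[5]=?,scc[6]=?,scc[7]=?)
step 3: low=(low[0]=0,low[1]=?,low[2]=1,low[3]=?,low[4]=2,low[5]=3,low[6]=0,low[7]=?); scc=(scc[0]=?,scc[1]=?,scc[2]=0,scc[3]=?,scc[4]=1,scc[5]=?,scc[6]=?,scc[7]=?)
step 4: low=(low[0]=0,low[1]=?,low[2]=1,low[3]=?,low[4]=2,low[5]=3,low[6]=0,low[7]=?); scc=(scc[0]=?,scc[1]=?,scc[2]=0,scc[3]=?,scc[4]=1,scc[5]=?,scc[6]=?,scc[7]=?)
step 5: low=(low[0]=0,low[1]=?,low[2]=1,low[3]=?,low[4]=2,low[5]=3,low[6]=0,low[7]=?); scc=(scc[0]=2,scc[1]=?,scc[2]=0,scc[3]=?,scc[4]=1,scc[5]=2,scc[6]=2,scc[7]=?)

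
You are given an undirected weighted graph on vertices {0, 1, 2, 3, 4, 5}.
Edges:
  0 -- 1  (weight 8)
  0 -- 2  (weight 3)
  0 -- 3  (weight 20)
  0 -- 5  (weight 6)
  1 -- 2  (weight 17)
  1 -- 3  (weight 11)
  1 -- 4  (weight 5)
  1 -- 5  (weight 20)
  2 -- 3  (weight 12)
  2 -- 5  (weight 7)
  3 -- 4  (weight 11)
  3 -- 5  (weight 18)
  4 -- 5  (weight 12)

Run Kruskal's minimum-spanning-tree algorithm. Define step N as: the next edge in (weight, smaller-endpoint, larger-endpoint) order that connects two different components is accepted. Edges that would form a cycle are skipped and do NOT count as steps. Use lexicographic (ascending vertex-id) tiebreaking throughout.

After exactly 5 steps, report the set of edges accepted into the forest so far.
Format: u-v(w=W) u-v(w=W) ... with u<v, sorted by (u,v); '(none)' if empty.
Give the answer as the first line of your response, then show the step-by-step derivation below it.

0-1(w=8) 0-2(w=3) 0-5(w=6) 1-3(w=11) 1-4(w=5)

step 1: add edge 0-2 (w=3); MST = {0-2(w=3)}
step 2: add edge 1-4 (w=5); MST = {0-2(w=3) 1-4(w=5)}
step 3: add edge 0-5 (w=6); MST = {0-2(w=3) 0-5(w=6) 1-4(w=5)}
step 4: add edge 0-1 (w=8); MST = {0-1(w=8) 0-2(w=3) 0-5(w=6) 1-4(w=5)}
step 5: add edge 1-3 (w=11); MST = {0-1(w=8) 0-2(w=3) 0-5(w=6) 1-3(w=11) 1-4(w=5)}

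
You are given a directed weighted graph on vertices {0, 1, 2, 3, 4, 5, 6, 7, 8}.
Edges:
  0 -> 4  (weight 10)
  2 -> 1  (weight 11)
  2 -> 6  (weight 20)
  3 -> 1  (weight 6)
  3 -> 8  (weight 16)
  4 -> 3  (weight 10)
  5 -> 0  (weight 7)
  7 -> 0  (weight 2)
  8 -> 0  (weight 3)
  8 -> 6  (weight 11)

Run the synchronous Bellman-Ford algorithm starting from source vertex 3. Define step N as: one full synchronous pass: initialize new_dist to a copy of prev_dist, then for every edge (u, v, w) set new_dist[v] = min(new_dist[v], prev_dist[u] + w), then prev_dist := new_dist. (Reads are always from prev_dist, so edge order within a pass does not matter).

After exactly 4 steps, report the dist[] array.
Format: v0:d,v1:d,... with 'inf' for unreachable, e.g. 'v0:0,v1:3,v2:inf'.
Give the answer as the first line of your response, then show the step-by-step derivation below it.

v0:19,v1:6,v2:inf,v3:0,v4:29,v5:inf,v6:27,v7:inf,v8:16

step 1: dist = v0:inf,v1:6,v2:inf,v3:0,v4:inf,v5:inf,v6:inf,v7:inf,v8:16
step 2: dist = v0:19,v1:6,v2:inf,v3:0,v4:inf,v5:inf,v6:27,v7:inf,v8:16
step 3: dist = v0:19,v1:6,v2:inf,v3:0,v4:29,v5:inf,v6:27,v7:inf,v8:16
step 4: dist = v0:19,v1:6,v2:inf,v3:0,v4:29,v5:inf,v6:27,v7:inf,v8:16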